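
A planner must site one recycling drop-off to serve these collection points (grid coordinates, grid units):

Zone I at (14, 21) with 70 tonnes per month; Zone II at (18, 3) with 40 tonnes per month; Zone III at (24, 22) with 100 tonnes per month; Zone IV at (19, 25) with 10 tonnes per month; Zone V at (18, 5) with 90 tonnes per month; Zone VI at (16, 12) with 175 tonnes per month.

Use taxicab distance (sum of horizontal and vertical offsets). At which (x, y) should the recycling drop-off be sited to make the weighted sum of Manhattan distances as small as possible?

Manhattan distance separates: Σwᵢ(|x−xᵢ|+|y−yᵢ|) = Σwᵢ|x−xᵢ| + Σwᵢ|y−yᵢ|, so x and y are optimised independently as 1-D weighted medians.
Total weight W = 485; half = 242.5.
x-coordinate, sorted with cumulative weight:
  x=14 (Zone I, w=70) cum 70
  x=16 (Zone VI, w=175) cum 245  ← median
  x=18 (Zone II, w=40) cum 285
  x=18 (Zone V, w=90) cum 375
  x=19 (Zone IV, w=10) cum 385
  x=24 (Zone III, w=100) cum 485
⇒ x* = 16
y-coordinate, sorted with cumulative weight:
  y=3 (Zone II, w=40) cum 40
  y=5 (Zone V, w=90) cum 130
  y=12 (Zone VI, w=175) cum 305  ← median
  y=21 (Zone I, w=70) cum 375
  y=22 (Zone III, w=100) cum 475
  y=25 (Zone IV, w=10) cum 485
⇒ y* = 12

(16, 12)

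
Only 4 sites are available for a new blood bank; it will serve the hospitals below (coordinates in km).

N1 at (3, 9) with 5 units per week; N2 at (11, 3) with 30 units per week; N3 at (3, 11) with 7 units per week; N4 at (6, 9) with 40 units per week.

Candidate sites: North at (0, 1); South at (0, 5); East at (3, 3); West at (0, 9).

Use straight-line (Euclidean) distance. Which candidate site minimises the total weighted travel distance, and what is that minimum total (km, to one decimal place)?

East, total 594.3 km

Total weighted distance at each candidate:
  North (0, 1): total = 851.2
  South (0, 5): total = 695.8
  East (3, 3): total = 594.3
  West (0, 9): total = 656.1
Minimum is at East with total 594.3 km.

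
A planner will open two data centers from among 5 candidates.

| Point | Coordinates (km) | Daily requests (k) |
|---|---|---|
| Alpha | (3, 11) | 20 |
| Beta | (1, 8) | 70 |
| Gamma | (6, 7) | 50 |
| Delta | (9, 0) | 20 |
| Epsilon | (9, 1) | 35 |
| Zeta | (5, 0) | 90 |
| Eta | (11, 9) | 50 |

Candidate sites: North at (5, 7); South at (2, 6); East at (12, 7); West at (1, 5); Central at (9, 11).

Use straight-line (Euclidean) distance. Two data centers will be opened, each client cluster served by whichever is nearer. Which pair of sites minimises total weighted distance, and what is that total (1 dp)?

{North, East}, total 1557.0

Evaluate every pair (each demand assigned to the nearer of the two):
  {North, East}: total = 1557.0
  {South, East}: total = 1567.3
  {North, Central}: total = 1613.1
  {North, South}: total = 1629.6
  {North, West}: total = 1655.6
  {East, West}: total = 1680.9
  {South, Central}: total = 1695.3
  {West, Central}: total = 1799.4
  {South, West}: total = 2000.8
  {East, Central}: total = 2357.9
Best pair: {North, East} with total 1557.0.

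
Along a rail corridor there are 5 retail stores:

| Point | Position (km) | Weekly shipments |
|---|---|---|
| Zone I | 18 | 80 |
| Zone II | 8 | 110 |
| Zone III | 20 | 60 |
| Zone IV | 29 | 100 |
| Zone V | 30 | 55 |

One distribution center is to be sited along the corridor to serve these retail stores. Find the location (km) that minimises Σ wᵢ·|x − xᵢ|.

For a sum of weighted absolute distances on a line, the optimum is the weighted median (not the mean). Total weight W = 405; half-weight = 202.5.
Sort by position and accumulate weight:
  km 8 (Zone II, w=110) → cum 110
  km 18 (Zone I, w=80) → cum 190
  km 20 (Zone III, w=60) → cum 250  ≥ 202.5 → median here
  km 29 (Zone IV, w=100) → cum 350
  km 30 (Zone V, w=55) → cum 405
Optimal location: km 20.

x = 20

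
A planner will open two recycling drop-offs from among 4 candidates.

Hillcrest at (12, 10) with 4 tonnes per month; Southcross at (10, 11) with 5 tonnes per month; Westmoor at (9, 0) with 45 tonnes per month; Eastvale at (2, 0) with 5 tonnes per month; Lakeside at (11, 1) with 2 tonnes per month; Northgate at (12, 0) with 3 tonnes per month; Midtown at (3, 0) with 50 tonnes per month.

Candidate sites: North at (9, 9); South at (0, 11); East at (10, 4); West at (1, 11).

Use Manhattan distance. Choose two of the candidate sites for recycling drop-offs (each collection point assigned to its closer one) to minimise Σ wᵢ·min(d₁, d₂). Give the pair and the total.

Evaluate every pair (each demand assigned to the nearer of the two):
  {North, East}: total = 892
  {South, East}: total = 928
  {East, West}: total = 928
  {North, West}: total = 1202
  {North, South}: total = 1257
  {South, West}: total = 1764
Best pair: {North, East} with total 892.

{North, East}, total 892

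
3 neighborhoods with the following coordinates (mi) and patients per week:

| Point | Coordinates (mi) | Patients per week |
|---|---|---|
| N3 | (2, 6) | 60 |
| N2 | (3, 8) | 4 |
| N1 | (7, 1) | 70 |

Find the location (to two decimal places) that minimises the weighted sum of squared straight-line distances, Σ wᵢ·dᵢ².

(4.64, 3.45)

The minimiser of Σwᵢ‖p−pᵢ‖² is the weighted centroid p* = (Σwᵢpᵢ)/(Σwᵢ).
Σwᵢ = 134.
Σwᵢxᵢ = 60·2 + 4·3 + 70·7 = 622.
Σwᵢyᵢ = 60·6 + 4·8 + 70·1 = 462.
x* = 622/134 = 4.64, y* = 462/134 = 3.45.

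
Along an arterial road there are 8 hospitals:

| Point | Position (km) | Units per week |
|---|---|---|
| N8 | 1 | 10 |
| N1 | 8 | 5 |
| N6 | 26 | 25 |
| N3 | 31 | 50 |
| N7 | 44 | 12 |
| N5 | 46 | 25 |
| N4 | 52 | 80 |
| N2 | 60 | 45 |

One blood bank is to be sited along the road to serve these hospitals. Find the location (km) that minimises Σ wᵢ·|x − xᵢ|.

For a sum of weighted absolute distances on a line, the optimum is the weighted median (not the mean). Total weight W = 252; half-weight = 126.
Sort by position and accumulate weight:
  km 1 (N8, w=10) → cum 10
  km 8 (N1, w=5) → cum 15
  km 26 (N6, w=25) → cum 40
  km 31 (N3, w=50) → cum 90
  km 44 (N7, w=12) → cum 102
  km 46 (N5, w=25) → cum 127  ≥ 126 → median here
  km 52 (N4, w=80) → cum 207
  km 60 (N2, w=45) → cum 252
Optimal location: km 46.

x = 46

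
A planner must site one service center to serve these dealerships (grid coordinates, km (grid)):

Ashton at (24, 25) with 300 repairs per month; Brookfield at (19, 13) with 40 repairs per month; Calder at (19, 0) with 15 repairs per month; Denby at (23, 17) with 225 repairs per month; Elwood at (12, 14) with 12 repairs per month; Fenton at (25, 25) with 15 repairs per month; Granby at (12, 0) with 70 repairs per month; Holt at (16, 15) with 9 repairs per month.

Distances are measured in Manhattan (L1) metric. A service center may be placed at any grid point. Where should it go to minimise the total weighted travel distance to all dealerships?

(23, 17)

Manhattan distance separates: Σwᵢ(|x−xᵢ|+|y−yᵢ|) = Σwᵢ|x−xᵢ| + Σwᵢ|y−yᵢ|, so x and y are optimised independently as 1-D weighted medians.
Total weight W = 686; half = 343.
x-coordinate, sorted with cumulative weight:
  x=12 (Elwood, w=12) cum 12
  x=12 (Granby, w=70) cum 82
  x=16 (Holt, w=9) cum 91
  x=19 (Brookfield, w=40) cum 131
  x=19 (Calder, w=15) cum 146
  x=23 (Denby, w=225) cum 371  ← median
  x=24 (Ashton, w=300) cum 671
  x=25 (Fenton, w=15) cum 686
⇒ x* = 23
y-coordinate, sorted with cumulative weight:
  y=0 (Calder, w=15) cum 15
  y=0 (Granby, w=70) cum 85
  y=13 (Brookfield, w=40) cum 125
  y=14 (Elwood, w=12) cum 137
  y=15 (Holt, w=9) cum 146
  y=17 (Denby, w=225) cum 371  ← median
  y=25 (Ashton, w=300) cum 671
  y=25 (Fenton, w=15) cum 686
⇒ y* = 17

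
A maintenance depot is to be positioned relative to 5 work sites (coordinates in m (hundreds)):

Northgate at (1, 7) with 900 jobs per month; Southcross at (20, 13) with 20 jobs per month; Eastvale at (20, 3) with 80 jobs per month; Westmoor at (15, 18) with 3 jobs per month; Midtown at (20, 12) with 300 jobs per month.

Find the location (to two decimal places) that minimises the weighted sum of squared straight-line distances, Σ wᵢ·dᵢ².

(6.86, 8.02)

The minimiser of Σwᵢ‖p−pᵢ‖² is the weighted centroid p* = (Σwᵢpᵢ)/(Σwᵢ).
Σwᵢ = 1303.
Σwᵢxᵢ = 900·1 + 20·20 + 80·20 + 3·15 + 300·20 = 8945.
Σwᵢyᵢ = 900·7 + 20·13 + 80·3 + 3·18 + 300·12 = 10454.
x* = 8945/1303 = 6.86, y* = 10454/1303 = 8.02.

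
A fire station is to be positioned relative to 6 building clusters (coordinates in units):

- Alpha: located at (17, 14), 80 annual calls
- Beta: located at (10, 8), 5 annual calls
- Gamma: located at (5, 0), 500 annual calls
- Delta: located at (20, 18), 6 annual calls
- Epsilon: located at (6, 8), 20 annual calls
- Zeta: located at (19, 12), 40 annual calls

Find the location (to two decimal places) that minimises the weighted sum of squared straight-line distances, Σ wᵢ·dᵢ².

(7.54, 2.93)

The minimiser of Σwᵢ‖p−pᵢ‖² is the weighted centroid p* = (Σwᵢpᵢ)/(Σwᵢ).
Σwᵢ = 651.
Σwᵢxᵢ = 80·17 + 5·10 + 500·5 + 6·20 + 20·6 + 40·19 = 4910.
Σwᵢyᵢ = 80·14 + 5·8 + 500·0 + 6·18 + 20·8 + 40·12 = 1908.
x* = 4910/651 = 7.54, y* = 1908/651 = 2.93.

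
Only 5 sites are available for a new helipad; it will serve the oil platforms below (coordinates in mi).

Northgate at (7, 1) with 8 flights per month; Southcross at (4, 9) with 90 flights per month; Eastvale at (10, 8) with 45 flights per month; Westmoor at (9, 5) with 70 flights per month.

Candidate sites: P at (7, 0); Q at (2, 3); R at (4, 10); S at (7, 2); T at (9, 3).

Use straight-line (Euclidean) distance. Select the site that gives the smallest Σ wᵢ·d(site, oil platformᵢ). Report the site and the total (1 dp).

R, total 945.5 mi

Total weighted distance at each candidate:
  P (7, 0): total = 1623.3
  Q (2, 3): total = 1546.4
  R (4, 10): total = 945.5
  S (7, 2): total = 1247.7
  T (9, 3): total = 1095.0
Minimum is at R with total 945.5 mi.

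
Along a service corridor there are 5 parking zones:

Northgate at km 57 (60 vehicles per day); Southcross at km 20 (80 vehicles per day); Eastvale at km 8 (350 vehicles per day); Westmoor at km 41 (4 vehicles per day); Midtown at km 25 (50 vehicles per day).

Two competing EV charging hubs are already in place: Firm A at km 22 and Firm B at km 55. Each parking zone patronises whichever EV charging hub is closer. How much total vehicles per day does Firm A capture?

The indifferent point is the midpoint (22+55)/2 = 38.5; parking zones left of it (closer to Firm A at 22) go to Firm A, those right go to Firm B.
  Eastvale at 8 (w=350) → Firm A
  Southcross at 20 (w=80) → Firm A
  Midtown at 25 (w=50) → Firm A
  Westmoor at 41 (w=4) → Firm B
  Northgate at 57 (w=60) → Firm B
Firm A captures 480; Firm B captures 64.

480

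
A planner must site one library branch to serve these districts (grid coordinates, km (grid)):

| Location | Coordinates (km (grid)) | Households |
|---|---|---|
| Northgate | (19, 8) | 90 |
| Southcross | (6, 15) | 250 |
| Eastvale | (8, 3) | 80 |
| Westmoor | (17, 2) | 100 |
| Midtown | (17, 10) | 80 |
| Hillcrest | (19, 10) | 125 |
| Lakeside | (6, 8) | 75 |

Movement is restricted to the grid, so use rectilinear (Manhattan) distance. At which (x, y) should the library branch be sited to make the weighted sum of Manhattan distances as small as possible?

Manhattan distance separates: Σwᵢ(|x−xᵢ|+|y−yᵢ|) = Σwᵢ|x−xᵢ| + Σwᵢ|y−yᵢ|, so x and y are optimised independently as 1-D weighted medians.
Total weight W = 800; half = 400.
x-coordinate, sorted with cumulative weight:
  x=6 (Southcross, w=250) cum 250
  x=6 (Lakeside, w=75) cum 325
  x=8 (Eastvale, w=80) cum 405  ← median
  x=17 (Westmoor, w=100) cum 505
  x=17 (Midtown, w=80) cum 585
  x=19 (Northgate, w=90) cum 675
  x=19 (Hillcrest, w=125) cum 800
⇒ x* = 8
y-coordinate, sorted with cumulative weight:
  y=2 (Westmoor, w=100) cum 100
  y=3 (Eastvale, w=80) cum 180
  y=8 (Northgate, w=90) cum 270
  y=8 (Lakeside, w=75) cum 345
  y=10 (Midtown, w=80) cum 425  ← median
  y=10 (Hillcrest, w=125) cum 550
  y=15 (Southcross, w=250) cum 800
⇒ y* = 10

(8, 10)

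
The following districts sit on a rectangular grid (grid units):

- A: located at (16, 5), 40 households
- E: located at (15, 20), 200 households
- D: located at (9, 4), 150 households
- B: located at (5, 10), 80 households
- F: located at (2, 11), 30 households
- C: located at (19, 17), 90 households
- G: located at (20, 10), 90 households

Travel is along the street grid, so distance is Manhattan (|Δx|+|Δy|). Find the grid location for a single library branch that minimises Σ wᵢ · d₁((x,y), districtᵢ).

(15, 10)

Manhattan distance separates: Σwᵢ(|x−xᵢ|+|y−yᵢ|) = Σwᵢ|x−xᵢ| + Σwᵢ|y−yᵢ|, so x and y are optimised independently as 1-D weighted medians.
Total weight W = 680; half = 340.
x-coordinate, sorted with cumulative weight:
  x=2 (F, w=30) cum 30
  x=5 (B, w=80) cum 110
  x=9 (D, w=150) cum 260
  x=15 (E, w=200) cum 460  ← median
  x=16 (A, w=40) cum 500
  x=19 (C, w=90) cum 590
  x=20 (G, w=90) cum 680
⇒ x* = 15
y-coordinate, sorted with cumulative weight:
  y=4 (D, w=150) cum 150
  y=5 (A, w=40) cum 190
  y=10 (B, w=80) cum 270
  y=10 (G, w=90) cum 360  ← median
  y=11 (F, w=30) cum 390
  y=17 (C, w=90) cum 480
  y=20 (E, w=200) cum 680
⇒ y* = 10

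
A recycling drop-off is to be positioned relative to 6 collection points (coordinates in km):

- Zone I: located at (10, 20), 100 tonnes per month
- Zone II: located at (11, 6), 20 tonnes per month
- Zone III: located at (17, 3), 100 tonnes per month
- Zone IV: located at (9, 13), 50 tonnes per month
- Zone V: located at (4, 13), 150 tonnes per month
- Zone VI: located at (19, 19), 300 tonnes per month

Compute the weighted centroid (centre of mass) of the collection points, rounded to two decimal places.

The minimiser of Σwᵢ‖p−pᵢ‖² is the weighted centroid p* = (Σwᵢpᵢ)/(Σwᵢ).
Σwᵢ = 720.
Σwᵢxᵢ = 100·10 + 20·11 + 100·17 + 50·9 + 150·4 + 300·19 = 9670.
Σwᵢyᵢ = 100·20 + 20·6 + 100·3 + 50·13 + 150·13 + 300·19 = 10720.
x* = 9670/720 = 13.43, y* = 10720/720 = 14.89.

(13.43, 14.89)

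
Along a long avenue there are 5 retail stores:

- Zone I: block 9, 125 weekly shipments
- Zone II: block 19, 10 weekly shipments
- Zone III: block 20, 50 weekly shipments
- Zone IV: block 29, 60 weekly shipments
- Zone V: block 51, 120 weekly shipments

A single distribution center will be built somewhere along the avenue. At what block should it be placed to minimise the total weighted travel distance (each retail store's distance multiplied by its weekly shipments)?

For a sum of weighted absolute distances on a line, the optimum is the weighted median (not the mean). Total weight W = 365; half-weight = 182.5.
Sort by position and accumulate weight:
  block 9 (Zone I, w=125) → cum 125
  block 19 (Zone II, w=10) → cum 135
  block 20 (Zone III, w=50) → cum 185  ≥ 182.5 → median here
  block 29 (Zone IV, w=60) → cum 245
  block 51 (Zone V, w=120) → cum 365
Optimal location: block 20.

x = 20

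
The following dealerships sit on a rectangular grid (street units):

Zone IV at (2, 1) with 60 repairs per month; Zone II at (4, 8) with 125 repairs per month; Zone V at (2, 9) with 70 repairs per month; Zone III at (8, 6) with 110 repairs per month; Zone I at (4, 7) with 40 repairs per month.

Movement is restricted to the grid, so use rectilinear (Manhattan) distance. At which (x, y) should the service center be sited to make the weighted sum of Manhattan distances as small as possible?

(4, 7)

Manhattan distance separates: Σwᵢ(|x−xᵢ|+|y−yᵢ|) = Σwᵢ|x−xᵢ| + Σwᵢ|y−yᵢ|, so x and y are optimised independently as 1-D weighted medians.
Total weight W = 405; half = 202.5.
x-coordinate, sorted with cumulative weight:
  x=2 (Zone IV, w=60) cum 60
  x=2 (Zone V, w=70) cum 130
  x=4 (Zone II, w=125) cum 255  ← median
  x=4 (Zone I, w=40) cum 295
  x=8 (Zone III, w=110) cum 405
⇒ x* = 4
y-coordinate, sorted with cumulative weight:
  y=1 (Zone IV, w=60) cum 60
  y=6 (Zone III, w=110) cum 170
  y=7 (Zone I, w=40) cum 210  ← median
  y=8 (Zone II, w=125) cum 335
  y=9 (Zone V, w=70) cum 405
⇒ y* = 7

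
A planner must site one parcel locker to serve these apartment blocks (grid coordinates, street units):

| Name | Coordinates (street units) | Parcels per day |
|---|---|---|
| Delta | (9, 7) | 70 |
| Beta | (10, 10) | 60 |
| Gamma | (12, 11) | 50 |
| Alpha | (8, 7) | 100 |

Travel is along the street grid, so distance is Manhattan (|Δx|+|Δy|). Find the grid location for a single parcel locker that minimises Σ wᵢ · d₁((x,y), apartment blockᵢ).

(9, 7)

Manhattan distance separates: Σwᵢ(|x−xᵢ|+|y−yᵢ|) = Σwᵢ|x−xᵢ| + Σwᵢ|y−yᵢ|, so x and y are optimised independently as 1-D weighted medians.
Total weight W = 280; half = 140.
x-coordinate, sorted with cumulative weight:
  x=8 (Alpha, w=100) cum 100
  x=9 (Delta, w=70) cum 170  ← median
  x=10 (Beta, w=60) cum 230
  x=12 (Gamma, w=50) cum 280
⇒ x* = 9
y-coordinate, sorted with cumulative weight:
  y=7 (Delta, w=70) cum 70
  y=7 (Alpha, w=100) cum 170  ← median
  y=10 (Beta, w=60) cum 230
  y=11 (Gamma, w=50) cum 280
⇒ y* = 7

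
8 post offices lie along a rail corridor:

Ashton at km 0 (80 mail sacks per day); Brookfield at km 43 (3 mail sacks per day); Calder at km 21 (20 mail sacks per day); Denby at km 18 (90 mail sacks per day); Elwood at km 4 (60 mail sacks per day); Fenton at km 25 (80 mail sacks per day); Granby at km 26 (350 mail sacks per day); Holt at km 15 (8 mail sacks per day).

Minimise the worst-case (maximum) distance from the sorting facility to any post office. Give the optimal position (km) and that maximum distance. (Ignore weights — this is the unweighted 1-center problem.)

location 21.5, max distance 21.5

The 1-center on a line is the midpoint of the two extreme points: leftmost at 0, rightmost at 43.
Optimal location = (0 + 43)/2 = 21.5; maximum distance = (43 − 0)/2 = 21.5.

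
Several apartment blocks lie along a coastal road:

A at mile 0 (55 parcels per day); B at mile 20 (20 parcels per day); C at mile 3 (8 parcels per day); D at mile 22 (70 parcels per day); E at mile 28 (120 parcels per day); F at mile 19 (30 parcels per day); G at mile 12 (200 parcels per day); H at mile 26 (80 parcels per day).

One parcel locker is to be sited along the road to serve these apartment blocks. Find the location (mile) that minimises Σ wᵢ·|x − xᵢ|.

x = 19

For a sum of weighted absolute distances on a line, the optimum is the weighted median (not the mean). Total weight W = 583; half-weight = 291.5.
Sort by position and accumulate weight:
  mile 0 (A, w=55) → cum 55
  mile 3 (C, w=8) → cum 63
  mile 12 (G, w=200) → cum 263
  mile 19 (F, w=30) → cum 293  ≥ 291.5 → median here
  mile 20 (B, w=20) → cum 313
  mile 22 (D, w=70) → cum 383
  mile 26 (H, w=80) → cum 463
  mile 28 (E, w=120) → cum 583
Optimal location: mile 19.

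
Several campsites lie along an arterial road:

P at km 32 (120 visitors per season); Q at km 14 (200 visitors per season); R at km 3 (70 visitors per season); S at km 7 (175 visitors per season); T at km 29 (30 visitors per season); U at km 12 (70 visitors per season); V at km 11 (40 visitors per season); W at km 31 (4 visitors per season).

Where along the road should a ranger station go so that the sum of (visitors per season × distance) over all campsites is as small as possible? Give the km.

For a sum of weighted absolute distances on a line, the optimum is the weighted median (not the mean). Total weight W = 709; half-weight = 354.5.
Sort by position and accumulate weight:
  km 3 (R, w=70) → cum 70
  km 7 (S, w=175) → cum 245
  km 11 (V, w=40) → cum 285
  km 12 (U, w=70) → cum 355  ≥ 354.5 → median here
  km 14 (Q, w=200) → cum 555
  km 29 (T, w=30) → cum 585
  km 31 (W, w=4) → cum 589
  km 32 (P, w=120) → cum 709
Optimal location: km 12.

x = 12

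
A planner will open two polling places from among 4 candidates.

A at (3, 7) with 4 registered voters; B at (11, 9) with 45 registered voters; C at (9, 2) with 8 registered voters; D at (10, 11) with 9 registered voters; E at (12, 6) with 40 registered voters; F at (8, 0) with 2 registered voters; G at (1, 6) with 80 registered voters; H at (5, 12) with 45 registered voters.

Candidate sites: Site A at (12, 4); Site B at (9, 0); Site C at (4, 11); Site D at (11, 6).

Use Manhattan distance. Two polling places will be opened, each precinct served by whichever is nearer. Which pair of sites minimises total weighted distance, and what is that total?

Evaluate every pair (each demand assigned to the nearer of the two):
  {Site C, Site D}: total = 1045
  {Site A, Site C}: total = 1210
  {Site B, Site C}: total = 1587
  {Site B, Site D}: total = 1623
  {Site A, Site D}: total = 1661
  {Site A, Site B}: total = 2212
Best pair: {Site C, Site D} with total 1045.

{Site C, Site D}, total 1045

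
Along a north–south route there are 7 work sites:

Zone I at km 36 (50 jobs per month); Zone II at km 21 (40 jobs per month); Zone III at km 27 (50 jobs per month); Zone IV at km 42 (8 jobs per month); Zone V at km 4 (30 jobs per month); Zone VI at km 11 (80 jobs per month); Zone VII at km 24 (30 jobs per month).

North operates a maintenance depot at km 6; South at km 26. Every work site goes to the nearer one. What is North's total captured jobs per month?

The indifferent point is the midpoint (6+26)/2 = 16; work sites left of it (closer to North at 6) go to North, those right go to South.
  Zone V at 4 (w=30) → North
  Zone VI at 11 (w=80) → North
  Zone II at 21 (w=40) → South
  Zone VII at 24 (w=30) → South
  Zone III at 27 (w=50) → South
  Zone I at 36 (w=50) → South
  Zone IV at 42 (w=8) → South
North captures 110; South captures 178.

110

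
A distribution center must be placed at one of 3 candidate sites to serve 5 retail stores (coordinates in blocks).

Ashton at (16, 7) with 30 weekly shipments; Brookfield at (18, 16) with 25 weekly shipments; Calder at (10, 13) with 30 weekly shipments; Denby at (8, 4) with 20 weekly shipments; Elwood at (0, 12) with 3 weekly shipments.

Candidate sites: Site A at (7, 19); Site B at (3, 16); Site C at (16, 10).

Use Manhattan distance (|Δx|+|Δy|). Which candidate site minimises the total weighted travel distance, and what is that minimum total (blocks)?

Total weighted distance at each candidate:
  Site A (7, 19): total = 1612
  Site B (3, 16): total = 1696
  Site C (16, 10): total = 894
Minimum is at Site C with total 894 blocks.

Site C, total 894 blocks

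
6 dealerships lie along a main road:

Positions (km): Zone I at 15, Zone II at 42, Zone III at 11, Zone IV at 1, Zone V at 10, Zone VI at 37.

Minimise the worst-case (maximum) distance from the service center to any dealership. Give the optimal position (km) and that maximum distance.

The 1-center on a line is the midpoint of the two extreme points: leftmost at 1, rightmost at 42.
Optimal location = (1 + 42)/2 = 21.5; maximum distance = (42 − 1)/2 = 20.5.

location 21.5, max distance 20.5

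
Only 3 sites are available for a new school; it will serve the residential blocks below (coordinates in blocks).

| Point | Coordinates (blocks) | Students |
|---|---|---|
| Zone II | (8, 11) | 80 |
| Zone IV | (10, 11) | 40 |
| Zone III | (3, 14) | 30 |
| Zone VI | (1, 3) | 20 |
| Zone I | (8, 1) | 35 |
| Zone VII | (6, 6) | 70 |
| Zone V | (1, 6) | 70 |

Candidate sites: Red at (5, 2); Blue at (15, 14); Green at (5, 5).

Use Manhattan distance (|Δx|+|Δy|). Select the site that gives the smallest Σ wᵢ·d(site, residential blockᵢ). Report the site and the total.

Green, total 2345 blocks

Total weighted distance at each candidate:
  Red (5, 2): total = 3090
  Blue (15, 14): total = 5410
  Green (5, 5): total = 2345
Minimum is at Green with total 2345 blocks.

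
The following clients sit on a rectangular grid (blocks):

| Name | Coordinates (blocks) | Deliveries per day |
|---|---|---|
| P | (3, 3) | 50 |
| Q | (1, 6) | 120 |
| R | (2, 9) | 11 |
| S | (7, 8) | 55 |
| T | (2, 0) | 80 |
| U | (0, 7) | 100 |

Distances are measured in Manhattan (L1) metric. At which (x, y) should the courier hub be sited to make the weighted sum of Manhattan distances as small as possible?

Manhattan distance separates: Σwᵢ(|x−xᵢ|+|y−yᵢ|) = Σwᵢ|x−xᵢ| + Σwᵢ|y−yᵢ|, so x and y are optimised independently as 1-D weighted medians.
Total weight W = 416; half = 208.
x-coordinate, sorted with cumulative weight:
  x=0 (U, w=100) cum 100
  x=1 (Q, w=120) cum 220  ← median
  x=2 (R, w=11) cum 231
  x=2 (T, w=80) cum 311
  x=3 (P, w=50) cum 361
  x=7 (S, w=55) cum 416
⇒ x* = 1
y-coordinate, sorted with cumulative weight:
  y=0 (T, w=80) cum 80
  y=3 (P, w=50) cum 130
  y=6 (Q, w=120) cum 250  ← median
  y=7 (U, w=100) cum 350
  y=8 (S, w=55) cum 405
  y=9 (R, w=11) cum 416
⇒ y* = 6

(1, 6)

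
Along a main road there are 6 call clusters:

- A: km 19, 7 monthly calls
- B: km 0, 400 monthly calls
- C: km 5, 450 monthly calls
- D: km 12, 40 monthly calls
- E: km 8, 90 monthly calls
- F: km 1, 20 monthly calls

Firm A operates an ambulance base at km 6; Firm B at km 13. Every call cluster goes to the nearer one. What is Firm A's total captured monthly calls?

960

The indifferent point is the midpoint (6+13)/2 = 9.5; call clusters left of it (closer to Firm A at 6) go to Firm A, those right go to Firm B.
  B at 0 (w=400) → Firm A
  F at 1 (w=20) → Firm A
  C at 5 (w=450) → Firm A
  E at 8 (w=90) → Firm A
  D at 12 (w=40) → Firm B
  A at 19 (w=7) → Firm B
Firm A captures 960; Firm B captures 47.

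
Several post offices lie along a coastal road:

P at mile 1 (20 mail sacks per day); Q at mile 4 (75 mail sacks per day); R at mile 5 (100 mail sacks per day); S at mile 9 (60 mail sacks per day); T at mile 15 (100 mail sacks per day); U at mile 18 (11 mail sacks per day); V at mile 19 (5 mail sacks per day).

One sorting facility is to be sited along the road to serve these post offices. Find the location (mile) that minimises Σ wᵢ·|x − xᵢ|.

For a sum of weighted absolute distances on a line, the optimum is the weighted median (not the mean). Total weight W = 371; half-weight = 185.5.
Sort by position and accumulate weight:
  mile 1 (P, w=20) → cum 20
  mile 4 (Q, w=75) → cum 95
  mile 5 (R, w=100) → cum 195  ≥ 185.5 → median here
  mile 9 (S, w=60) → cum 255
  mile 15 (T, w=100) → cum 355
  mile 18 (U, w=11) → cum 366
  mile 19 (V, w=5) → cum 371
Optimal location: mile 5.

x = 5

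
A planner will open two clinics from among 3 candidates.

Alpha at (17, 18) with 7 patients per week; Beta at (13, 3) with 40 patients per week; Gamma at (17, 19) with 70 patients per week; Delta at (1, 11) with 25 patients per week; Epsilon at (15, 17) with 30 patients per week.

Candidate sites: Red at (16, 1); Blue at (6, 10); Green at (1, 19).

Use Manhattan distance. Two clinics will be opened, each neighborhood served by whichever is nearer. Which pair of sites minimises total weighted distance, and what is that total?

Evaluate every pair (each demand assigned to the nearer of the two):
  {Red, Green}: total = 2119
  {Red, Blue}: total = 2286
  {Blue, Green}: total = 2429
Best pair: {Red, Green} with total 2119.

{Red, Green}, total 2119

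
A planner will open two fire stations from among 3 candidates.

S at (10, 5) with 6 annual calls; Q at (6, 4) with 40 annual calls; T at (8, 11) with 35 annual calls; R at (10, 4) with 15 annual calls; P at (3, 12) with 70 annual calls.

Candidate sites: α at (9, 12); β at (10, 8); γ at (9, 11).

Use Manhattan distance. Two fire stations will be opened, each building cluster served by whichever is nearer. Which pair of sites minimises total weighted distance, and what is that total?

Evaluate every pair (each demand assigned to the nearer of the two):
  {α, β}: total = 888
  {β, γ}: total = 923
  {α, γ}: total = 1017
Best pair: {α, β} with total 888.

{α, β}, total 888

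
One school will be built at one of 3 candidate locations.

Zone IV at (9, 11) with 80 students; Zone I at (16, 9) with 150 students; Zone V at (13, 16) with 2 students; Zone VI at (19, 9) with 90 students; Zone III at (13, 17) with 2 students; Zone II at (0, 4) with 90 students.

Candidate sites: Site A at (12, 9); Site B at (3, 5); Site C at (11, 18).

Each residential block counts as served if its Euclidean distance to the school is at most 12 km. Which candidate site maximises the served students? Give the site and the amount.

Coverage radius r = 12 km; a point is covered iff (Δx)²+(Δy)² ≤ 12² = 144.
  Site A (12, 9): covers {Zone IV, Zone I, Zone V, Zone VI, Zone III} → 324
  Site B (3, 5): covers {Zone IV, Zone II} → 170
  Site C (11, 18): covers {Zone IV, Zone I, Zone V, Zone III} → 234
Maximum coverage at Site A: 324 students.

Site A, covering 324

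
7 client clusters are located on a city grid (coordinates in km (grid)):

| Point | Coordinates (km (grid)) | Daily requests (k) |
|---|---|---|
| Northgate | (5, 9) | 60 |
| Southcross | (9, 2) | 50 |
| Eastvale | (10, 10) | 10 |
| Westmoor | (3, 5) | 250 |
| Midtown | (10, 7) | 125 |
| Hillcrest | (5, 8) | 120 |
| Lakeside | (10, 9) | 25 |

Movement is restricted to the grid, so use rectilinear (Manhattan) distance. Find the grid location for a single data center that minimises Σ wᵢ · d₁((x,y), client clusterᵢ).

(5, 7)

Manhattan distance separates: Σwᵢ(|x−xᵢ|+|y−yᵢ|) = Σwᵢ|x−xᵢ| + Σwᵢ|y−yᵢ|, so x and y are optimised independently as 1-D weighted medians.
Total weight W = 640; half = 320.
x-coordinate, sorted with cumulative weight:
  x=3 (Westmoor, w=250) cum 250
  x=5 (Northgate, w=60) cum 310
  x=5 (Hillcrest, w=120) cum 430  ← median
  x=9 (Southcross, w=50) cum 480
  x=10 (Eastvale, w=10) cum 490
  x=10 (Midtown, w=125) cum 615
  x=10 (Lakeside, w=25) cum 640
⇒ x* = 5
y-coordinate, sorted with cumulative weight:
  y=2 (Southcross, w=50) cum 50
  y=5 (Westmoor, w=250) cum 300
  y=7 (Midtown, w=125) cum 425  ← median
  y=8 (Hillcrest, w=120) cum 545
  y=9 (Northgate, w=60) cum 605
  y=9 (Lakeside, w=25) cum 630
  y=10 (Eastvale, w=10) cum 640
⇒ y* = 7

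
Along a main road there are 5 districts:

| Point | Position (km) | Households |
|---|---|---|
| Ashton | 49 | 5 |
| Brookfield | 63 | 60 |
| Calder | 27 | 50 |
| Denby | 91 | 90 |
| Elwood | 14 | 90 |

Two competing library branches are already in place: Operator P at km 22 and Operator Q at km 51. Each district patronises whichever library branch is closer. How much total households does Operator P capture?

140

The indifferent point is the midpoint (22+51)/2 = 36.5; districts left of it (closer to Operator P at 22) go to Operator P, those right go to Operator Q.
  Elwood at 14 (w=90) → Operator P
  Calder at 27 (w=50) → Operator P
  Ashton at 49 (w=5) → Operator Q
  Brookfield at 63 (w=60) → Operator Q
  Denby at 91 (w=90) → Operator Q
Operator P captures 140; Operator Q captures 155.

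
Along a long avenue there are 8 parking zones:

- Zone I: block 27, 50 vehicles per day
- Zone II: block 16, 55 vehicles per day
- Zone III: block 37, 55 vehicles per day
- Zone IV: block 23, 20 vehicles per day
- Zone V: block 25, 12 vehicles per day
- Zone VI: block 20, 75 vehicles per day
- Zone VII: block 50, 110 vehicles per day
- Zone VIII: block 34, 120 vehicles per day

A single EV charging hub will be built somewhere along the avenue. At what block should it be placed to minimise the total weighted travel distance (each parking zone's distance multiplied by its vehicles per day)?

For a sum of weighted absolute distances on a line, the optimum is the weighted median (not the mean). Total weight W = 497; half-weight = 248.5.
Sort by position and accumulate weight:
  block 16 (Zone II, w=55) → cum 55
  block 20 (Zone VI, w=75) → cum 130
  block 23 (Zone IV, w=20) → cum 150
  block 25 (Zone V, w=12) → cum 162
  block 27 (Zone I, w=50) → cum 212
  block 34 (Zone VIII, w=120) → cum 332  ≥ 248.5 → median here
  block 37 (Zone III, w=55) → cum 387
  block 50 (Zone VII, w=110) → cum 497
Optimal location: block 34.

x = 34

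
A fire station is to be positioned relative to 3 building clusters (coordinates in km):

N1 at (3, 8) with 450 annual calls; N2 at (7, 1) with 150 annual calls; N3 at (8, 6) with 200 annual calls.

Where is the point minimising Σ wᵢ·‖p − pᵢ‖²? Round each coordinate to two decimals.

The minimiser of Σwᵢ‖p−pᵢ‖² is the weighted centroid p* = (Σwᵢpᵢ)/(Σwᵢ).
Σwᵢ = 800.
Σwᵢxᵢ = 450·3 + 150·7 + 200·8 = 4000.
Σwᵢyᵢ = 450·8 + 150·1 + 200·6 = 4950.
x* = 4000/800 = 5.00, y* = 4950/800 = 6.19.

(5.00, 6.19)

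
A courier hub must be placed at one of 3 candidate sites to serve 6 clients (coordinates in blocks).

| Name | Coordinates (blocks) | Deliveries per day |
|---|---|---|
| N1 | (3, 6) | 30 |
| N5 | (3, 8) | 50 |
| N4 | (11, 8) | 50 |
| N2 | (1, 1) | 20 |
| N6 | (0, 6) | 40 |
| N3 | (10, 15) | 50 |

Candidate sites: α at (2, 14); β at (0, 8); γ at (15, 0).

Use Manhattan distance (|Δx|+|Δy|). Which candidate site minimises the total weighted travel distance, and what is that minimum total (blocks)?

β, total 1940 blocks

Total weighted distance at each candidate:
  α (2, 14): total = 2500
  β (0, 8): total = 1940
  γ (15, 0): total = 4280
Minimum is at β with total 1940 blocks.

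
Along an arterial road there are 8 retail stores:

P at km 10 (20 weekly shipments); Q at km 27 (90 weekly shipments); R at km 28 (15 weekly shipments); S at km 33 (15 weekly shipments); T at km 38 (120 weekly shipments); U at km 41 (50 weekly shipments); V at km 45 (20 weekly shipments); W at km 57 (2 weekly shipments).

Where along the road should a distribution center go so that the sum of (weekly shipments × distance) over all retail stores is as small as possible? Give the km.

For a sum of weighted absolute distances on a line, the optimum is the weighted median (not the mean). Total weight W = 332; half-weight = 166.
Sort by position and accumulate weight:
  km 10 (P, w=20) → cum 20
  km 27 (Q, w=90) → cum 110
  km 28 (R, w=15) → cum 125
  km 33 (S, w=15) → cum 140
  km 38 (T, w=120) → cum 260  ≥ 166 → median here
  km 41 (U, w=50) → cum 310
  km 45 (V, w=20) → cum 330
  km 57 (W, w=2) → cum 332
Optimal location: km 38.

x = 38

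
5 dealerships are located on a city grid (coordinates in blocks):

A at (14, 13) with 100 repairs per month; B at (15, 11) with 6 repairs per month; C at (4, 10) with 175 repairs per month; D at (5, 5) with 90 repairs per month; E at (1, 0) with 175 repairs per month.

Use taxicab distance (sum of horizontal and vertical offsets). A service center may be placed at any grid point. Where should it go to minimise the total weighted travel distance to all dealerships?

Manhattan distance separates: Σwᵢ(|x−xᵢ|+|y−yᵢ|) = Σwᵢ|x−xᵢ| + Σwᵢ|y−yᵢ|, so x and y are optimised independently as 1-D weighted medians.
Total weight W = 546; half = 273.
x-coordinate, sorted with cumulative weight:
  x=1 (E, w=175) cum 175
  x=4 (C, w=175) cum 350  ← median
  x=5 (D, w=90) cum 440
  x=14 (A, w=100) cum 540
  x=15 (B, w=6) cum 546
⇒ x* = 4
y-coordinate, sorted with cumulative weight:
  y=0 (E, w=175) cum 175
  y=5 (D, w=90) cum 265
  y=10 (C, w=175) cum 440  ← median
  y=11 (B, w=6) cum 446
  y=13 (A, w=100) cum 546
⇒ y* = 10

(4, 10)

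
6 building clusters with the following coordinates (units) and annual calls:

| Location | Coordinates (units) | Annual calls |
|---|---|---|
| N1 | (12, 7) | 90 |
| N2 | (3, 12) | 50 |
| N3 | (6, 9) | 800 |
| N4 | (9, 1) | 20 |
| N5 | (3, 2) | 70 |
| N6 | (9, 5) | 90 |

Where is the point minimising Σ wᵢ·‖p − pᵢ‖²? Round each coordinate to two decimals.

The minimiser of Σwᵢ‖p−pᵢ‖² is the weighted centroid p* = (Σwᵢpᵢ)/(Σwᵢ).
Σwᵢ = 1120.
Σwᵢxᵢ = 90·12 + 50·3 + 800·6 + 20·9 + 70·3 + 90·9 = 7230.
Σwᵢyᵢ = 90·7 + 50·12 + 800·9 + 20·1 + 70·2 + 90·5 = 9040.
x* = 7230/1120 = 6.46, y* = 9040/1120 = 8.07.

(6.46, 8.07)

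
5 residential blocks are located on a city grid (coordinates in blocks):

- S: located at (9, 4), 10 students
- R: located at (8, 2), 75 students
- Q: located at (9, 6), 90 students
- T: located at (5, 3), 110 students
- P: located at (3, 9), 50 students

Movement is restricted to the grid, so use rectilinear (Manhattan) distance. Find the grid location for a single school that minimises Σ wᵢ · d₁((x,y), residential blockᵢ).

(8, 3)

Manhattan distance separates: Σwᵢ(|x−xᵢ|+|y−yᵢ|) = Σwᵢ|x−xᵢ| + Σwᵢ|y−yᵢ|, so x and y are optimised independently as 1-D weighted medians.
Total weight W = 335; half = 167.5.
x-coordinate, sorted with cumulative weight:
  x=3 (P, w=50) cum 50
  x=5 (T, w=110) cum 160
  x=8 (R, w=75) cum 235  ← median
  x=9 (S, w=10) cum 245
  x=9 (Q, w=90) cum 335
⇒ x* = 8
y-coordinate, sorted with cumulative weight:
  y=2 (R, w=75) cum 75
  y=3 (T, w=110) cum 185  ← median
  y=4 (S, w=10) cum 195
  y=6 (Q, w=90) cum 285
  y=9 (P, w=50) cum 335
⇒ y* = 3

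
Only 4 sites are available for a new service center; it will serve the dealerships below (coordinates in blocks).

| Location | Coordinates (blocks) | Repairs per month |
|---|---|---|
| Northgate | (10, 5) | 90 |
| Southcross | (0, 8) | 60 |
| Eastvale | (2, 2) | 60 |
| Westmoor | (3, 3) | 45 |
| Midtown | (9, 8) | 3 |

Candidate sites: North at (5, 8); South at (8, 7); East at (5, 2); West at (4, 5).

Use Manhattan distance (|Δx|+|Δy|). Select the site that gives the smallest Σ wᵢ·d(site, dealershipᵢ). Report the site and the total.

Total weighted distance at each candidate:
  North (5, 8): total = 1887
  South (8, 7): total = 1971
  East (5, 2): total = 1725
  West (4, 5): total = 1419
Minimum is at West with total 1419 blocks.

West, total 1419 blocks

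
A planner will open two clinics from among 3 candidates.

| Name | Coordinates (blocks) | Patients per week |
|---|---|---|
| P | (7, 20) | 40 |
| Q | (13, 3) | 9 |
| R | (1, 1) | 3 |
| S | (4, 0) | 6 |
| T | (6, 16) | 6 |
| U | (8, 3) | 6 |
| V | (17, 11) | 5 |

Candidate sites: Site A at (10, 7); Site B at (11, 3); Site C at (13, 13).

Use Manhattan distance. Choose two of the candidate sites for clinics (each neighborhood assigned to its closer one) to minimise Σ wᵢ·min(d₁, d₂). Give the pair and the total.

Evaluate every pair (each demand assigned to the nearer of the two):
  {Site B, Site C}: total = 742
  {Site A, Site C}: total = 832
  {Site A, Site B}: total = 905
Best pair: {Site B, Site C} with total 742.

{Site B, Site C}, total 742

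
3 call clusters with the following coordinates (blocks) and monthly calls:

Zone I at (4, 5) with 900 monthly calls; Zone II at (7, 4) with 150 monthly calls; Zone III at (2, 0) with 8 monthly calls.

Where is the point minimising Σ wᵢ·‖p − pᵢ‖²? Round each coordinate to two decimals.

(4.41, 4.82)

The minimiser of Σwᵢ‖p−pᵢ‖² is the weighted centroid p* = (Σwᵢpᵢ)/(Σwᵢ).
Σwᵢ = 1058.
Σwᵢxᵢ = 900·4 + 150·7 + 8·2 = 4666.
Σwᵢyᵢ = 900·5 + 150·4 + 8·0 = 5100.
x* = 4666/1058 = 4.41, y* = 5100/1058 = 4.82.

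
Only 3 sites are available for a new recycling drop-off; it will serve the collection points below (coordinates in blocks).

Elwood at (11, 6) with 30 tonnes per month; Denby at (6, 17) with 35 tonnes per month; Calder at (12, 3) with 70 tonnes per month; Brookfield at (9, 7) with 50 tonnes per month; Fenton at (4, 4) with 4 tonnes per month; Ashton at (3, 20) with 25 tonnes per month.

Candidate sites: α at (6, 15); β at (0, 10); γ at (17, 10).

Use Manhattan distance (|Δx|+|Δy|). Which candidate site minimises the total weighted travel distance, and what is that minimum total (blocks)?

Total weighted distance at each candidate:
  α (6, 15): total = 2552
  β (0, 10): total = 3200
  γ (17, 10): total = 2996
Minimum is at α with total 2552 blocks.

α, total 2552 blocks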